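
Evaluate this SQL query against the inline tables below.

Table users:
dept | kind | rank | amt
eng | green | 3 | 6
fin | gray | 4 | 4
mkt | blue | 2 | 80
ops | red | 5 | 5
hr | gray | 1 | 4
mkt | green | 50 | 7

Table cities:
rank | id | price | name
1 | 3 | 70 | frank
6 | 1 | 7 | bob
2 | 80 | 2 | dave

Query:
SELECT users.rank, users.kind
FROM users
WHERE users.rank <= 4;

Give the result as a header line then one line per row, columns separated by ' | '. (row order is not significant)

== RESULT ==
users.rank | users.kind
3 | green
4 | gray
2 | blue
1 | gray

Derivation:
After WHERE (4 rows):
users.dept | users.kind | users.rank | users.amt
eng | green | 3 | 6
fin | gray | 4 | 4
mkt | blue | 2 | 80
hr | gray | 1 | 4
After SELECT (4 rows):
users.rank | users.kind
3 | green
4 | gray
2 | blue
1 | gray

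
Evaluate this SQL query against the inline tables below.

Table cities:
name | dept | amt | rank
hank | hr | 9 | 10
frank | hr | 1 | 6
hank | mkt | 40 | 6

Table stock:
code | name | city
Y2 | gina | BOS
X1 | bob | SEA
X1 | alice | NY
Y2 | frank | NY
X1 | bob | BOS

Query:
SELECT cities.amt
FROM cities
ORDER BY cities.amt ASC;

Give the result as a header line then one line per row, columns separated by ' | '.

== RESULT ==
cities.amt
1
9
40

Derivation:
After SELECT (3 rows):
cities.amt
9
1
40
After ORDER BY (3 rows):
cities.amt
1
9
40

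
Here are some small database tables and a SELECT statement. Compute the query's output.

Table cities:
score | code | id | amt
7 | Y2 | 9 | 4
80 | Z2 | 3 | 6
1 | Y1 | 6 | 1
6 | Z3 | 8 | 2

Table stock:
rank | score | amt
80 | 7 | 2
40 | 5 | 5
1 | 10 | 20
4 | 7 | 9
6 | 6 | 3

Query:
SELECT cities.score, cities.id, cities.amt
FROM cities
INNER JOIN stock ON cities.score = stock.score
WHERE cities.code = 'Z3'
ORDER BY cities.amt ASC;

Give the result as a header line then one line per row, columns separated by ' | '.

== RESULT ==
cities.score | cities.id | cities.amt
6 | 8 | 2

Derivation:
After JOIN stock (3 rows):
cities.score | cities.code | cities.id | cities.amt | stock.rank | stock.score | stock.amt
7 | Y2 | 9 | 4 | 80 | 7 | 2
7 | Y2 | 9 | 4 | 4 | 7 | 9
6 | Z3 | 8 | 2 | 6 | 6 | 3
After WHERE (1 rows):
cities.score | cities.code | cities.id | cities.amt | stock.rank | stock.score | stock.amt
6 | Z3 | 8 | 2 | 6 | 6 | 3
After SELECT (1 rows):
cities.score | cities.id | cities.amt
6 | 8 | 2
After ORDER BY (1 rows):
cities.score | cities.id | cities.amt
6 | 8 | 2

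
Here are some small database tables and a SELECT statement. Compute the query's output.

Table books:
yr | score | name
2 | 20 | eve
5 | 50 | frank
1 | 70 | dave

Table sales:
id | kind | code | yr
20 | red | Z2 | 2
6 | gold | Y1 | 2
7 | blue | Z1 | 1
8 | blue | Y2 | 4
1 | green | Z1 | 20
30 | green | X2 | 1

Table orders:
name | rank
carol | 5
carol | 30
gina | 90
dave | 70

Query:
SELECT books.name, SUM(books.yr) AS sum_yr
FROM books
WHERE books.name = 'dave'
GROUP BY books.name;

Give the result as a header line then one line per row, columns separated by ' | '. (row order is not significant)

After WHERE (1 rows):
books.yr | books.score | books.name
1 | 70 | dave
After GROUP BY (1 rows):
books.name | sum_yr
dave | 1

== RESULT ==
books.name | sum_yr
dave | 1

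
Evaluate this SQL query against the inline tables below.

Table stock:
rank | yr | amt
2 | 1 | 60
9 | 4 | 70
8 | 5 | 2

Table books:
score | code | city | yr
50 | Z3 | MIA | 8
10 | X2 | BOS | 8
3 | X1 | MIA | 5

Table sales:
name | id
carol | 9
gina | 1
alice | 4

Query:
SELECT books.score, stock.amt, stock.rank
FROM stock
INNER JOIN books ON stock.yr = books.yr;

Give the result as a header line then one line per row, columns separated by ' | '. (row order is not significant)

After JOIN books (1 rows):
stock.rank | stock.yr | stock.amt | books.score | books.code | books.city | books.yr
8 | 5 | 2 | 3 | X1 | MIA | 5
After SELECT (1 rows):
books.score | stock.amt | stock.rank
3 | 2 | 8

== RESULT ==
books.score | stock.amt | stock.rank
3 | 2 | 8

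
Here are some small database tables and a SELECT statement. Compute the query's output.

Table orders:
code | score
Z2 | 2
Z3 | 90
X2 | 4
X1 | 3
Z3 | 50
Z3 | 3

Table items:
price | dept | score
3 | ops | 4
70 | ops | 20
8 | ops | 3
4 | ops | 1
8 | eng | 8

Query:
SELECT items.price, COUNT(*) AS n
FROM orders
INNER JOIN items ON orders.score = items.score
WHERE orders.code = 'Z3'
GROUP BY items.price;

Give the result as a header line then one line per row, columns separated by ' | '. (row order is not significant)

== RESULT ==
items.price | n
8 | 1

Derivation:
After JOIN items (3 rows):
orders.code | orders.score | items.price | items.dept | items.score
X2 | 4 | 3 | ops | 4
X1 | 3 | 8 | ops | 3
Z3 | 3 | 8 | ops | 3
After WHERE (1 rows):
orders.code | orders.score | items.price | items.dept | items.score
Z3 | 3 | 8 | ops | 3
After GROUP BY (1 rows):
items.price | n
8 | 1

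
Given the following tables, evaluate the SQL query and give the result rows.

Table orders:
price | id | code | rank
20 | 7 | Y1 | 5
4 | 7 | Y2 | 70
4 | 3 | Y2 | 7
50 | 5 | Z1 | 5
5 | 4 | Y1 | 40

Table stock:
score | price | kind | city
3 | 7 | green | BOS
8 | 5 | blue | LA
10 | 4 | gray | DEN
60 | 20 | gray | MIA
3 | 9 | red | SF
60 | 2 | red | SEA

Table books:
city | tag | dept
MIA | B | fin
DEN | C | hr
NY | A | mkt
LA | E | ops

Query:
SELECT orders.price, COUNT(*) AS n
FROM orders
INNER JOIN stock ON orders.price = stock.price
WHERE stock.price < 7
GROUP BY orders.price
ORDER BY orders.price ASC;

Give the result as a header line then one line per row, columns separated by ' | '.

After JOIN stock (4 rows):
orders.price | orders.id | orders.code | orders.rank | stock.score | stock.price | stock.kind | stock.city
20 | 7 | Y1 | 5 | 60 | 20 | gray | MIA
4 | 7 | Y2 | 70 | 10 | 4 | gray | DEN
4 | 3 | Y2 | 7 | 10 | 4 | gray | DEN
5 | 4 | Y1 | 40 | 8 | 5 | blue | LA
After WHERE (3 rows):
orders.price | orders.id | orders.code | orders.rank | stock.score | stock.price | stock.kind | stock.city
4 | 7 | Y2 | 70 | 10 | 4 | gray | DEN
4 | 3 | Y2 | 7 | 10 | 4 | gray | DEN
5 | 4 | Y1 | 40 | 8 | 5 | blue | LA
After GROUP BY (2 rows):
orders.price | n
4 | 2
5 | 1
After ORDER BY (2 rows):
orders.price | n
4 | 2
5 | 1

== RESULT ==
orders.price | n
4 | 2
5 | 1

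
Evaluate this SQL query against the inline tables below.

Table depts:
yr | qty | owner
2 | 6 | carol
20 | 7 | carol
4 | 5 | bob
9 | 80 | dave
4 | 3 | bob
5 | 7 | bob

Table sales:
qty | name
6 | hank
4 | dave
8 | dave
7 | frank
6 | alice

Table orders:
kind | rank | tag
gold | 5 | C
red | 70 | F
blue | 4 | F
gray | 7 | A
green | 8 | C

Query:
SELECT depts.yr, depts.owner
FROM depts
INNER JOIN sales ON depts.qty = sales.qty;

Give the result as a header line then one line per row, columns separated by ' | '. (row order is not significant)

After JOIN sales (4 rows):
depts.yr | depts.qty | depts.owner | sales.qty | sales.name
2 | 6 | carol | 6 | hank
2 | 6 | carol | 6 | alice
20 | 7 | carol | 7 | frank
5 | 7 | bob | 7 | frank
After SELECT (4 rows):
depts.yr | depts.owner
2 | carol
2 | carol
20 | carol
5 | bob

== RESULT ==
depts.yr | depts.owner
2 | carol
2 | carol
20 | carol
5 | bob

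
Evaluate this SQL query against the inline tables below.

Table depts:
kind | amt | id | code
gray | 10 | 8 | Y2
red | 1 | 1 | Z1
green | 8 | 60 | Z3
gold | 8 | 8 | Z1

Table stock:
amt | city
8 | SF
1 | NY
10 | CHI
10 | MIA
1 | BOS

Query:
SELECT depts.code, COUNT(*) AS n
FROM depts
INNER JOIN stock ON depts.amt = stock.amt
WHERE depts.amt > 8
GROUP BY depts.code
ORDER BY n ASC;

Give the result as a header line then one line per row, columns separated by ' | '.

After JOIN stock (6 rows):
depts.kind | depts.amt | depts.id | depts.code | stock.amt | stock.city
gray | 10 | 8 | Y2 | 10 | CHI
gray | 10 | 8 | Y2 | 10 | MIA
red | 1 | 1 | Z1 | 1 | NY
red | 1 | 1 | Z1 | 1 | BOS
green | 8 | 60 | Z3 | 8 | SF
gold | 8 | 8 | Z1 | 8 | SF
After WHERE (2 rows):
depts.kind | depts.amt | depts.id | depts.code | stock.amt | stock.city
gray | 10 | 8 | Y2 | 10 | CHI
gray | 10 | 8 | Y2 | 10 | MIA
After GROUP BY (1 rows):
depts.code | n
Y2 | 2
After ORDER BY (1 rows):
depts.code | n
Y2 | 2

== RESULT ==
depts.code | n
Y2 | 2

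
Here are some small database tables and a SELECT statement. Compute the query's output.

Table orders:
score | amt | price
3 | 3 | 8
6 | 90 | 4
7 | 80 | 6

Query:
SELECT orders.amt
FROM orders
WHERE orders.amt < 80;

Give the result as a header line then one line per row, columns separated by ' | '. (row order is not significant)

After WHERE (1 rows):
orders.score | orders.amt | orders.price
3 | 3 | 8
After SELECT (1 rows):
orders.amt
3

== RESULT ==
orders.amt
3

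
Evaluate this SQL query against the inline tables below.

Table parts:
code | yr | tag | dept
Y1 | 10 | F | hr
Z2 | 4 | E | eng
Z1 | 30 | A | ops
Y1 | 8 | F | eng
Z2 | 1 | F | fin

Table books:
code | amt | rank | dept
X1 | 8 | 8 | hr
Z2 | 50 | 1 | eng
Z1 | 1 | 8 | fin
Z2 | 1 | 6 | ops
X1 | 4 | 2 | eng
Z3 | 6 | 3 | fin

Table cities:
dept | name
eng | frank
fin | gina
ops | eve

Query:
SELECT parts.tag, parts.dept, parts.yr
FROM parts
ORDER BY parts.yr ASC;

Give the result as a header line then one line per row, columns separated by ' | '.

== RESULT ==
parts.tag | parts.dept | parts.yr
F | fin | 1
E | eng | 4
F | eng | 8
F | hr | 10
A | ops | 30

Derivation:
After SELECT (5 rows):
parts.tag | parts.dept | parts.yr
F | hr | 10
E | eng | 4
A | ops | 30
F | eng | 8
F | fin | 1
After ORDER BY (5 rows):
parts.tag | parts.dept | parts.yr
F | fin | 1
E | eng | 4
F | eng | 8
F | hr | 10
A | ops | 30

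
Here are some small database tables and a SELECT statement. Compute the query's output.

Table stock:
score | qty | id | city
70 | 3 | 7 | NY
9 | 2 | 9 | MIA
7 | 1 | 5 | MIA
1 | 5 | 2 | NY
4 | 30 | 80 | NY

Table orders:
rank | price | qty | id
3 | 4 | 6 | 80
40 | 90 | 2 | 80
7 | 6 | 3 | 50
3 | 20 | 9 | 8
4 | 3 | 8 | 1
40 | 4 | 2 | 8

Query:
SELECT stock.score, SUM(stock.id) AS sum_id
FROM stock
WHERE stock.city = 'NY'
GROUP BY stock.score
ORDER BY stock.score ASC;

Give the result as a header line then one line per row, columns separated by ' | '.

After WHERE (3 rows):
stock.score | stock.qty | stock.id | stock.city
70 | 3 | 7 | NY
1 | 5 | 2 | NY
4 | 30 | 80 | NY
After GROUP BY (3 rows):
stock.score | sum_id
70 | 7
1 | 2
4 | 80
After ORDER BY (3 rows):
stock.score | sum_id
1 | 2
4 | 80
70 | 7

== RESULT ==
stock.score | sum_id
1 | 2
4 | 80
70 | 7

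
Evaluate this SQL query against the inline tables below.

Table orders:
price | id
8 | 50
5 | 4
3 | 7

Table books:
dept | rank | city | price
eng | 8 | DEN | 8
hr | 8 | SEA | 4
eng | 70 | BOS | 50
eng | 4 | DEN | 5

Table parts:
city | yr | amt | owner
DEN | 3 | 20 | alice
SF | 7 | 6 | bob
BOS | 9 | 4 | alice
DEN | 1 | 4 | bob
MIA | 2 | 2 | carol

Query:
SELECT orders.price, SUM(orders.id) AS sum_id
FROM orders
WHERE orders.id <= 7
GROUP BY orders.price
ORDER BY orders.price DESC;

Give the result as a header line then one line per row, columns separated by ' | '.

After WHERE (2 rows):
orders.price | orders.id
5 | 4
3 | 7
After GROUP BY (2 rows):
orders.price | sum_id
5 | 4
3 | 7
After ORDER BY (2 rows):
orders.price | sum_id
5 | 4
3 | 7

== RESULT ==
orders.price | sum_id
5 | 4
3 | 7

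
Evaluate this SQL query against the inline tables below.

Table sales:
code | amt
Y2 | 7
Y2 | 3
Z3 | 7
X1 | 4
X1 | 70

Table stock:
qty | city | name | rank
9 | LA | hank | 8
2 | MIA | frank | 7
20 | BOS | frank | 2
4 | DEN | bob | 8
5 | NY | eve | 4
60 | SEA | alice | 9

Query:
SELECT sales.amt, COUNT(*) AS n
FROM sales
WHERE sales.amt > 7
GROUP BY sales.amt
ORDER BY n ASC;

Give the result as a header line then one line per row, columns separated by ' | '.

After WHERE (1 rows):
sales.code | sales.amt
X1 | 70
After GROUP BY (1 rows):
sales.amt | n
70 | 1
After ORDER BY (1 rows):
sales.amt | n
70 | 1

== RESULT ==
sales.amt | n
70 | 1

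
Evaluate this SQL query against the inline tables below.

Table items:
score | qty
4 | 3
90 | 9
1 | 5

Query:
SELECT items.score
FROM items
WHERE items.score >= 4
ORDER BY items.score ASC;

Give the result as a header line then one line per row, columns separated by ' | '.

After WHERE (2 rows):
items.score | items.qty
4 | 3
90 | 9
After SELECT (2 rows):
items.score
4
90
After ORDER BY (2 rows):
items.score
4
90

== RESULT ==
items.score
4
90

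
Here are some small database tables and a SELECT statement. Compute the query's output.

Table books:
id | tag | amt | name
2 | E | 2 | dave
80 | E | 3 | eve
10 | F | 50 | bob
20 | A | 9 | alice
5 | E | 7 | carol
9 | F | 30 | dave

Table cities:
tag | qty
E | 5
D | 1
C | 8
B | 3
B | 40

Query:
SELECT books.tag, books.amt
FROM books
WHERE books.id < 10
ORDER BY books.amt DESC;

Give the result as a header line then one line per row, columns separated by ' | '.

== RESULT ==
books.tag | books.amt
F | 30
E | 7
E | 2

Derivation:
After WHERE (3 rows):
books.id | books.tag | books.amt | books.name
2 | E | 2 | dave
5 | E | 7 | carol
9 | F | 30 | dave
After SELECT (3 rows):
books.tag | books.amt
E | 2
E | 7
F | 30
After ORDER BY (3 rows):
books.tag | books.amt
F | 30
E | 7
E | 2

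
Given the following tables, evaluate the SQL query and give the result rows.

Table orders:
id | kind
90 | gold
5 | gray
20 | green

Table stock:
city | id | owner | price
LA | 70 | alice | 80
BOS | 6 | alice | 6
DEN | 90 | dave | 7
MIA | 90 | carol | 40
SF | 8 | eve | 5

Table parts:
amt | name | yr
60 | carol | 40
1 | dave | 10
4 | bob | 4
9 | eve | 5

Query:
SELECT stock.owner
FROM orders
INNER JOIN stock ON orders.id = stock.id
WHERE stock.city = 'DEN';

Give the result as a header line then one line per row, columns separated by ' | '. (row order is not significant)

== RESULT ==
stock.owner
dave

Derivation:
After JOIN stock (2 rows):
orders.id | orders.kind | stock.city | stock.id | stock.owner | stock.price
90 | gold | DEN | 90 | dave | 7
90 | gold | MIA | 90 | carol | 40
After WHERE (1 rows):
orders.id | orders.kind | stock.city | stock.id | stock.owner | stock.price
90 | gold | DEN | 90 | dave | 7
After SELECT (1 rows):
stock.owner
dave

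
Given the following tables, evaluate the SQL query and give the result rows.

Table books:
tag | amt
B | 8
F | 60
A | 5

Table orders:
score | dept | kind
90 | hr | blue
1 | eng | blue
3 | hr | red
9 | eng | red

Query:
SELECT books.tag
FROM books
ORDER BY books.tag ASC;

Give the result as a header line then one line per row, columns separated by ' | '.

== RESULT ==
books.tag
A
B
F

Derivation:
After SELECT (3 rows):
books.tag
B
F
A
After ORDER BY (3 rows):
books.tag
A
B
F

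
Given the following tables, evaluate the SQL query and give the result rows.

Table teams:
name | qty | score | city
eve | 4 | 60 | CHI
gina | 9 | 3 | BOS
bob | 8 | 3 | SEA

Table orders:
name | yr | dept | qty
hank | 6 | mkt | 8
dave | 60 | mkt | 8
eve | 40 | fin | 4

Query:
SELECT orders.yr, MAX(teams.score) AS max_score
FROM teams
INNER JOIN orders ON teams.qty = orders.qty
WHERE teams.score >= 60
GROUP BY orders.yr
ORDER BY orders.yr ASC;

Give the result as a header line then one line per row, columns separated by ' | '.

After JOIN orders (3 rows):
teams.name | teams.qty | teams.score | teams.city | orders.name | orders.yr | orders.dept | orders.qty
eve | 4 | 60 | CHI | eve | 40 | fin | 4
bob | 8 | 3 | SEA | hank | 6 | mkt | 8
bob | 8 | 3 | SEA | dave | 60 | mkt | 8
After WHERE (1 rows):
teams.name | teams.qty | teams.score | teams.city | orders.name | orders.yr | orders.dept | orders.qty
eve | 4 | 60 | CHI | eve | 40 | fin | 4
After GROUP BY (1 rows):
orders.yr | max_score
40 | 60
After ORDER BY (1 rows):
orders.yr | max_score
40 | 60

== RESULT ==
orders.yr | max_score
40 | 60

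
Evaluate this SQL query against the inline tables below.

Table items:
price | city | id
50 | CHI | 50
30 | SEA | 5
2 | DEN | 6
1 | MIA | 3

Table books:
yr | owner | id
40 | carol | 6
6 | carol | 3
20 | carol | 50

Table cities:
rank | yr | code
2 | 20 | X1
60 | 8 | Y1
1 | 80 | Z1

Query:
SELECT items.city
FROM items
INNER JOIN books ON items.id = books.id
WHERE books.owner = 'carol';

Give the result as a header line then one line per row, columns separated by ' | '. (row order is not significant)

After JOIN books (3 rows):
items.price | items.city | items.id | books.yr | books.owner | books.id
50 | CHI | 50 | 20 | carol | 50
2 | DEN | 6 | 40 | carol | 6
1 | MIA | 3 | 6 | carol | 3
After WHERE (3 rows):
items.price | items.city | items.id | books.yr | books.owner | books.id
50 | CHI | 50 | 20 | carol | 50
2 | DEN | 6 | 40 | carol | 6
1 | MIA | 3 | 6 | carol | 3
After SELECT (3 rows):
items.city
CHI
DEN
MIA

== RESULT ==
items.city
CHI
DEN
MIA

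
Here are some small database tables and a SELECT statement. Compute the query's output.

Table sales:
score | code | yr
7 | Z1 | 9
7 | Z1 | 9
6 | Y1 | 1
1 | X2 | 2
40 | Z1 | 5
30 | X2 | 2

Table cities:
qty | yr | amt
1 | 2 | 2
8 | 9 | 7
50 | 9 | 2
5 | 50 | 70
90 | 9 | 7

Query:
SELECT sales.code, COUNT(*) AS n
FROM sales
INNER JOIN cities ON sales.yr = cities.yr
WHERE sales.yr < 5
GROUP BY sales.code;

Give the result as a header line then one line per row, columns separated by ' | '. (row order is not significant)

After JOIN cities (8 rows):
sales.score | sales.code | sales.yr | cities.qty | cities.yr | cities.amt
7 | Z1 | 9 | 8 | 9 | 7
7 | Z1 | 9 | 50 | 9 | 2
7 | Z1 | 9 | 90 | 9 | 7
7 | Z1 | 9 | 8 | 9 | 7
7 | Z1 | 9 | 50 | 9 | 2
7 | Z1 | 9 | 90 | 9 | 7
1 | X2 | 2 | 1 | 2 | 2
30 | X2 | 2 | 1 | 2 | 2
After WHERE (2 rows):
sales.score | sales.code | sales.yr | cities.qty | cities.yr | cities.amt
1 | X2 | 2 | 1 | 2 | 2
30 | X2 | 2 | 1 | 2 | 2
After GROUP BY (1 rows):
sales.code | n
X2 | 2

== RESULT ==
sales.code | n
X2 | 2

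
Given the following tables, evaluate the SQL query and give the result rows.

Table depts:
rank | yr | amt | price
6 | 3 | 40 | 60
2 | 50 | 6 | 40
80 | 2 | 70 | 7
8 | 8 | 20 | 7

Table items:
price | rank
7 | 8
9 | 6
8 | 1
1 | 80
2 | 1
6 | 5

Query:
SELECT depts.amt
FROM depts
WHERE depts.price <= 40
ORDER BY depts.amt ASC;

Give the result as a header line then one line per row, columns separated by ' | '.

After WHERE (3 rows):
depts.rank | depts.yr | depts.amt | depts.price
2 | 50 | 6 | 40
80 | 2 | 70 | 7
8 | 8 | 20 | 7
After SELECT (3 rows):
depts.amt
6
70
20
After ORDER BY (3 rows):
depts.amt
6
20
70

== RESULT ==
depts.amt
6
20
70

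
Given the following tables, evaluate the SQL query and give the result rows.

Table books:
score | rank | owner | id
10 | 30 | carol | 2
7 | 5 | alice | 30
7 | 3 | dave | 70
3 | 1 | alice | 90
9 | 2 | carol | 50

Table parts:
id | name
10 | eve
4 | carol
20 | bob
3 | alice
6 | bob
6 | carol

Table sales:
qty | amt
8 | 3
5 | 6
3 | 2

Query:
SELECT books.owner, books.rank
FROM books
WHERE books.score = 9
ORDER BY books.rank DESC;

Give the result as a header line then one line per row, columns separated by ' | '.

== RESULT ==
books.owner | books.rank
carol | 2

Derivation:
After WHERE (1 rows):
books.score | books.rank | books.owner | books.id
9 | 2 | carol | 50
After SELECT (1 rows):
books.owner | books.rank
carol | 2
After ORDER BY (1 rows):
books.owner | books.rank
carol | 2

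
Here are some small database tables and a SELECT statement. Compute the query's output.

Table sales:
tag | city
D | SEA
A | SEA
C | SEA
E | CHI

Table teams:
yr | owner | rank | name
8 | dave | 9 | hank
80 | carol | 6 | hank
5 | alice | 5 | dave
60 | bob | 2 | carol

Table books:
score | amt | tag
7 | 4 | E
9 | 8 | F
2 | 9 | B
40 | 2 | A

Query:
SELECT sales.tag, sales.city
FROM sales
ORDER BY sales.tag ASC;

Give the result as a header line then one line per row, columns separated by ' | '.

== RESULT ==
sales.tag | sales.city
A | SEA
C | SEA
D | SEA
E | CHI

Derivation:
After SELECT (4 rows):
sales.tag | sales.city
D | SEA
A | SEA
C | SEA
E | CHI
After ORDER BY (4 rows):
sales.tag | sales.city
A | SEA
C | SEA
D | SEA
E | CHI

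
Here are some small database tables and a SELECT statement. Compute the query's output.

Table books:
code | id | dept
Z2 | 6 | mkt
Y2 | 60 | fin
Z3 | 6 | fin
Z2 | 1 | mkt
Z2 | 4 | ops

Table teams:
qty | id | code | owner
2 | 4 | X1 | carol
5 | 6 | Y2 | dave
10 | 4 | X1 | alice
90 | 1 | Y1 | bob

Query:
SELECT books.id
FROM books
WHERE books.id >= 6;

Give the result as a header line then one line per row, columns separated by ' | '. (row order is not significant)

After WHERE (3 rows):
books.code | books.id | books.dept
Z2 | 6 | mkt
Y2 | 60 | fin
Z3 | 6 | fin
After SELECT (3 rows):
books.id
6
60
6

== RESULT ==
books.id
6
60
6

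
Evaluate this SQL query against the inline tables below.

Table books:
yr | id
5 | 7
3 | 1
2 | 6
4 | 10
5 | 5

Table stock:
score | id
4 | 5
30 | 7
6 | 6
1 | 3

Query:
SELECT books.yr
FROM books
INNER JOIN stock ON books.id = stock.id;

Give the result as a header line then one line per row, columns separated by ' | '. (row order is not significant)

After JOIN stock (3 rows):
books.yr | books.id | stock.score | stock.id
5 | 7 | 30 | 7
2 | 6 | 6 | 6
5 | 5 | 4 | 5
After SELECT (3 rows):
books.yr
5
2
5

== RESULT ==
books.yr
5
2
5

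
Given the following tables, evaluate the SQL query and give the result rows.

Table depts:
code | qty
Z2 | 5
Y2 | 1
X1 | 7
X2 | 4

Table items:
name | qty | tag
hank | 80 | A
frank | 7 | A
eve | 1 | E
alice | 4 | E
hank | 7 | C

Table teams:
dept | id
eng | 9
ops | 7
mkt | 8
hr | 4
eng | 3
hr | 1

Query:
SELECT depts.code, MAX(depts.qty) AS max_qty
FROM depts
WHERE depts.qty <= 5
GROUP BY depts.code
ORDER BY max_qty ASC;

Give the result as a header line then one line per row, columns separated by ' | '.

== RESULT ==
depts.code | max_qty
Y2 | 1
X2 | 4
Z2 | 5

Derivation:
After WHERE (3 rows):
depts.code | depts.qty
Z2 | 5
Y2 | 1
X2 | 4
After GROUP BY (3 rows):
depts.code | max_qty
Z2 | 5
Y2 | 1
X2 | 4
After ORDER BY (3 rows):
depts.code | max_qty
Y2 | 1
X2 | 4
Z2 | 5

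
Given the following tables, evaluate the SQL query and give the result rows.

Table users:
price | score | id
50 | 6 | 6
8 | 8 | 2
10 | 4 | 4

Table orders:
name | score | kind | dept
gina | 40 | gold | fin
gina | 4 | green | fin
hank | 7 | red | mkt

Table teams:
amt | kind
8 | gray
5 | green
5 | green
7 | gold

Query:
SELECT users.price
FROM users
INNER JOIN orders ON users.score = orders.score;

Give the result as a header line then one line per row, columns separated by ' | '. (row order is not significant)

After JOIN orders (1 rows):
users.price | users.score | users.id | orders.name | orders.score | orders.kind | orders.dept
10 | 4 | 4 | gina | 4 | green | fin
After SELECT (1 rows):
users.price
10

== RESULT ==
users.price
10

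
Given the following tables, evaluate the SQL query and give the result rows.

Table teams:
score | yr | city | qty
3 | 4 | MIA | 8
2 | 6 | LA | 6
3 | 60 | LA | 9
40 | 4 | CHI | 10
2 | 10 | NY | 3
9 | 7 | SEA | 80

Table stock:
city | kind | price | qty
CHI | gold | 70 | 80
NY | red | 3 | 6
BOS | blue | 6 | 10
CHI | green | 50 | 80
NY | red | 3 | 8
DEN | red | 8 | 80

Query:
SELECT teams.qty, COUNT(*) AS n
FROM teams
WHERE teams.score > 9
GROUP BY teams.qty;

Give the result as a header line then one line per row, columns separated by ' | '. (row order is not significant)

== RESULT ==
teams.qty | n
10 | 1

Derivation:
After WHERE (1 rows):
teams.score | teams.yr | teams.city | teams.qty
40 | 4 | CHI | 10
After GROUP BY (1 rows):
teams.qty | n
10 | 1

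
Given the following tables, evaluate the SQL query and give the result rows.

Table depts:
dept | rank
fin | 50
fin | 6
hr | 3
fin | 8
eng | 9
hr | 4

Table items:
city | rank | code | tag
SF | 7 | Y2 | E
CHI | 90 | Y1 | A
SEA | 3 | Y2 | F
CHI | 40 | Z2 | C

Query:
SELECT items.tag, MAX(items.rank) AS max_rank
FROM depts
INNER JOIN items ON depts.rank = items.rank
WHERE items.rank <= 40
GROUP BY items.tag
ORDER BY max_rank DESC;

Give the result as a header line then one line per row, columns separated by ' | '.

After JOIN items (1 rows):
depts.dept | depts.rank | items.city | items.rank | items.code | items.tag
hr | 3 | SEA | 3 | Y2 | F
After WHERE (1 rows):
depts.dept | depts.rank | items.city | items.rank | items.code | items.tag
hr | 3 | SEA | 3 | Y2 | F
After GROUP BY (1 rows):
items.tag | max_rank
F | 3
After ORDER BY (1 rows):
items.tag | max_rank
F | 3

== RESULT ==
items.tag | max_rank
F | 3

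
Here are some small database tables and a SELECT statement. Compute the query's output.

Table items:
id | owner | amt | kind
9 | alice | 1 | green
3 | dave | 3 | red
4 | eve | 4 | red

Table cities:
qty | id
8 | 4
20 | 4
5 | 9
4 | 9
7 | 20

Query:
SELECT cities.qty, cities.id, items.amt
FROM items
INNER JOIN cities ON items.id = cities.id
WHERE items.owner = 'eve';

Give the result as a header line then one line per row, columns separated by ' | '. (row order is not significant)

== RESULT ==
cities.qty | cities.id | items.amt
8 | 4 | 4
20 | 4 | 4

Derivation:
After JOIN cities (4 rows):
items.id | items.owner | items.amt | items.kind | cities.qty | cities.id
9 | alice | 1 | green | 5 | 9
9 | alice | 1 | green | 4 | 9
4 | eve | 4 | red | 8 | 4
4 | eve | 4 | red | 20 | 4
After WHERE (2 rows):
items.id | items.owner | items.amt | items.kind | cities.qty | cities.id
4 | eve | 4 | red | 8 | 4
4 | eve | 4 | red | 20 | 4
After SELECT (2 rows):
cities.qty | cities.id | items.amt
8 | 4 | 4
20 | 4 | 4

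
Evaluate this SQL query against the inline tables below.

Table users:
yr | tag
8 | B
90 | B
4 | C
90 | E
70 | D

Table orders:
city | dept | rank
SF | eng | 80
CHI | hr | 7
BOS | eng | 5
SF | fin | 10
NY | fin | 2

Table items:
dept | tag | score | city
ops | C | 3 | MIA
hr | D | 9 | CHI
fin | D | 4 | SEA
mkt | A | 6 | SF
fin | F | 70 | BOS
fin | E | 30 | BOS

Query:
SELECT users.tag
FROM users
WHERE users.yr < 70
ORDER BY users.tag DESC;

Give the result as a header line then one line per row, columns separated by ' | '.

After WHERE (2 rows):
users.yr | users.tag
8 | B
4 | C
After SELECT (2 rows):
users.tag
B
C
After ORDER BY (2 rows):
users.tag
C
B

== RESULT ==
users.tag
C
B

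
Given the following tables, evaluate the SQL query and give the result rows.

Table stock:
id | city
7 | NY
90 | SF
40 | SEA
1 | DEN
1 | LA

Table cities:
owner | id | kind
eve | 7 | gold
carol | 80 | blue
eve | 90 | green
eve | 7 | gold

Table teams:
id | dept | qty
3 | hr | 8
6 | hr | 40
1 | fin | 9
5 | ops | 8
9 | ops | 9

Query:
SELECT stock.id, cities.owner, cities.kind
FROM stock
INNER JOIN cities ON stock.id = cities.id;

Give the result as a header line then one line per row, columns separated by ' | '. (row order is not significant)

== RESULT ==
stock.id | cities.owner | cities.kind
7 | eve | gold
7 | eve | gold
90 | eve | green

Derivation:
After JOIN cities (3 rows):
stock.id | stock.city | cities.owner | cities.id | cities.kind
7 | NY | eve | 7 | gold
7 | NY | eve | 7 | gold
90 | SF | eve | 90 | green
After SELECT (3 rows):
stock.id | cities.owner | cities.kind
7 | eve | gold
7 | eve | gold
90 | eve | green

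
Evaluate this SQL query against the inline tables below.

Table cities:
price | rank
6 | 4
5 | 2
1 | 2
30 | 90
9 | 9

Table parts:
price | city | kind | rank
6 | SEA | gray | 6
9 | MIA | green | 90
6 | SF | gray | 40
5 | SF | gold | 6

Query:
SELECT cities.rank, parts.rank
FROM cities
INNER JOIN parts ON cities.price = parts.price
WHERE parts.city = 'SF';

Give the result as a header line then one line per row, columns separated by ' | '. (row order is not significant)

After JOIN parts (4 rows):
cities.price | cities.rank | parts.price | parts.city | parts.kind | parts.rank
6 | 4 | 6 | SEA | gray | 6
6 | 4 | 6 | SF | gray | 40
5 | 2 | 5 | SF | gold | 6
9 | 9 | 9 | MIA | green | 90
After WHERE (2 rows):
cities.price | cities.rank | parts.price | parts.city | parts.kind | parts.rank
6 | 4 | 6 | SF | gray | 40
5 | 2 | 5 | SF | gold | 6
After SELECT (2 rows):
cities.rank | parts.rank
4 | 40
2 | 6

== RESULT ==
cities.rank | parts.rank
4 | 40
2 | 6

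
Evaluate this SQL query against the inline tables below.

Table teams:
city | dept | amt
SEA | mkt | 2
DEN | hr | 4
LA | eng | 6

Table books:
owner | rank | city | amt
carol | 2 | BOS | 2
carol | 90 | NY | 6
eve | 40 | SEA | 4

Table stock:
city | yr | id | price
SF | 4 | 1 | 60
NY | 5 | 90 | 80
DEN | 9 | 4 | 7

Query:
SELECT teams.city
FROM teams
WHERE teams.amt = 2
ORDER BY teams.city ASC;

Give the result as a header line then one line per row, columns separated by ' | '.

== RESULT ==
teams.city
SEA

Derivation:
After WHERE (1 rows):
teams.city | teams.dept | teams.amt
SEA | mkt | 2
After SELECT (1 rows):
teams.city
SEA
After ORDER BY (1 rows):
teams.city
SEA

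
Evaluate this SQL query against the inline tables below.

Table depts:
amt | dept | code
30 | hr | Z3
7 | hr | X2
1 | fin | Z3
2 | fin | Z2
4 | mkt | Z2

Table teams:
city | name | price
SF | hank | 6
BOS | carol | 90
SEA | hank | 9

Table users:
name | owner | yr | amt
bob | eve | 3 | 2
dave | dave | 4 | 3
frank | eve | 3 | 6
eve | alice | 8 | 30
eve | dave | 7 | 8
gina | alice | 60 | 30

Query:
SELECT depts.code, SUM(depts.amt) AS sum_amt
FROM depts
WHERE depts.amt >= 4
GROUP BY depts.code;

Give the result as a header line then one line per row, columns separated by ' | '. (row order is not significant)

== RESULT ==
depts.code | sum_amt
Z3 | 30
X2 | 7
Z2 | 4

Derivation:
After WHERE (3 rows):
depts.amt | depts.dept | depts.code
30 | hr | Z3
7 | hr | X2
4 | mkt | Z2
After GROUP BY (3 rows):
depts.code | sum_amt
Z3 | 30
X2 | 7
Z2 | 4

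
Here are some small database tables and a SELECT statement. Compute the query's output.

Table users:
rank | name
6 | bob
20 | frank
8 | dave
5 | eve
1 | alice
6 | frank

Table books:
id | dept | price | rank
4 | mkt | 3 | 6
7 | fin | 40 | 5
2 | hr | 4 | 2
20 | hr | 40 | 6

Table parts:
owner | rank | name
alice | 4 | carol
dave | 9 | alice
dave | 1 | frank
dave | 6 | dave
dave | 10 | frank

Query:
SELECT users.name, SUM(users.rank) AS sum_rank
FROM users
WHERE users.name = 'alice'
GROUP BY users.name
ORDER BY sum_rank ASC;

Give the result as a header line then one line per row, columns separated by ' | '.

After WHERE (1 rows):
users.rank | users.name
1 | alice
After GROUP BY (1 rows):
users.name | sum_rank
alice | 1
After ORDER BY (1 rows):
users.name | sum_rank
alice | 1

== RESULT ==
users.name | sum_rank
alice | 1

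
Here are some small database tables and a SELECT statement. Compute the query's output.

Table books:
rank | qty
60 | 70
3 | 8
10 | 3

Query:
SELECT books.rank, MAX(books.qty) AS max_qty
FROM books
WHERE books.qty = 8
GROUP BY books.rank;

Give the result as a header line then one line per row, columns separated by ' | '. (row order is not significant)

== RESULT ==
books.rank | max_qty
3 | 8

Derivation:
After WHERE (1 rows):
books.rank | books.qty
3 | 8
After GROUP BY (1 rows):
books.rank | max_qty
3 | 8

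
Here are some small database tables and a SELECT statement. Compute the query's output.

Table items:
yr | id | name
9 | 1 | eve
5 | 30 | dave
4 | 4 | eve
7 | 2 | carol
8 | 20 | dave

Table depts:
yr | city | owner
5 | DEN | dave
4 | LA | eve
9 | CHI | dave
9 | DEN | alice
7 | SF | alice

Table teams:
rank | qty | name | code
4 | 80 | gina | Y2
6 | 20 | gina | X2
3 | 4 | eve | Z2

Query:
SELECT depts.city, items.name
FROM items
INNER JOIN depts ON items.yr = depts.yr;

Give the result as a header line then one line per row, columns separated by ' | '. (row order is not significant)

After JOIN depts (5 rows):
items.yr | items.id | items.name | depts.yr | depts.city | depts.owner
9 | 1 | eve | 9 | CHI | dave
9 | 1 | eve | 9 | DEN | alice
5 | 30 | dave | 5 | DEN | dave
4 | 4 | eve | 4 | LA | eve
7 | 2 | carol | 7 | SF | alice
After SELECT (5 rows):
depts.city | items.name
CHI | eve
DEN | eve
DEN | dave
LA | eve
SF | carol

== RESULT ==
depts.city | items.name
CHI | eve
DEN | eve
DEN | dave
LA | eve
SF | carol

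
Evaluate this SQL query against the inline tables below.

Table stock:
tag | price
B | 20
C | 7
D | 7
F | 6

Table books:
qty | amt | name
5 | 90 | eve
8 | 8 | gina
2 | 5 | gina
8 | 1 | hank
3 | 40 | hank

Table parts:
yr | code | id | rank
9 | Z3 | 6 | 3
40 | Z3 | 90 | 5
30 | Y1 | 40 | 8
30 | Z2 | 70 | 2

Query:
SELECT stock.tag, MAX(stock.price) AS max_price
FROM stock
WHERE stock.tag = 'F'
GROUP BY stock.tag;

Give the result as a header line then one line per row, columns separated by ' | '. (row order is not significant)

After WHERE (1 rows):
stock.tag | stock.price
F | 6
After GROUP BY (1 rows):
stock.tag | max_price
F | 6

== RESULT ==
stock.tag | max_price
F | 6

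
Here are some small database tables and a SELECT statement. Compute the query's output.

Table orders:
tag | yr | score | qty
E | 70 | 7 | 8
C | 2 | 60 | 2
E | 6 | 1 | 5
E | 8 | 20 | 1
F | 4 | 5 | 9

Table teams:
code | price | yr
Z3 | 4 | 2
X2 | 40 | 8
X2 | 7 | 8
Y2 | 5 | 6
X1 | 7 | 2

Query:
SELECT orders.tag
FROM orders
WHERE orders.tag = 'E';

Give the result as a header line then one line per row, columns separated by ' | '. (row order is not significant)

After WHERE (3 rows):
orders.tag | orders.yr | orders.score | orders.qty
E | 70 | 7 | 8
E | 6 | 1 | 5
E | 8 | 20 | 1
After SELECT (3 rows):
orders.tag
E
E
E

== RESULT ==
orders.tag
E
E
E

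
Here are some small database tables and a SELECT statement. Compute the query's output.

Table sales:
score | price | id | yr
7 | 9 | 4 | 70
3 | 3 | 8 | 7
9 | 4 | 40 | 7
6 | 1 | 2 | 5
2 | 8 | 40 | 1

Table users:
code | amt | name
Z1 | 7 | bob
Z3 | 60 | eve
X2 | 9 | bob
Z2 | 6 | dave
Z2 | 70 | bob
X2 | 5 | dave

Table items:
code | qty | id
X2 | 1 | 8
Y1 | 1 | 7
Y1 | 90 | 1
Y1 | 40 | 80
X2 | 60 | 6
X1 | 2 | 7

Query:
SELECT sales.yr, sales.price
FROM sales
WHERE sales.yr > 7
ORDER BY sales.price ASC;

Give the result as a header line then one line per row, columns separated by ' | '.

After WHERE (1 rows):
sales.score | sales.price | sales.id | sales.yr
7 | 9 | 4 | 70
After SELECT (1 rows):
sales.yr | sales.price
70 | 9
After ORDER BY (1 rows):
sales.yr | sales.price
70 | 9

== RESULT ==
sales.yr | sales.price
70 | 9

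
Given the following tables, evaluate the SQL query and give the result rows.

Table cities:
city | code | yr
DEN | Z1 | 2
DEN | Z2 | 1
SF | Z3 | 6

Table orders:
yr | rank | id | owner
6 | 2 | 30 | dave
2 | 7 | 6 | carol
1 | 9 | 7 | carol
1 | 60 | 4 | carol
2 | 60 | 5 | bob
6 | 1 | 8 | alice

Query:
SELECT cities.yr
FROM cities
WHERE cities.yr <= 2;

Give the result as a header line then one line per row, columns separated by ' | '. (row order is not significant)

== RESULT ==
cities.yr
2
1

Derivation:
After WHERE (2 rows):
cities.city | cities.code | cities.yr
DEN | Z1 | 2
DEN | Z2 | 1
After SELECT (2 rows):
cities.yr
2
1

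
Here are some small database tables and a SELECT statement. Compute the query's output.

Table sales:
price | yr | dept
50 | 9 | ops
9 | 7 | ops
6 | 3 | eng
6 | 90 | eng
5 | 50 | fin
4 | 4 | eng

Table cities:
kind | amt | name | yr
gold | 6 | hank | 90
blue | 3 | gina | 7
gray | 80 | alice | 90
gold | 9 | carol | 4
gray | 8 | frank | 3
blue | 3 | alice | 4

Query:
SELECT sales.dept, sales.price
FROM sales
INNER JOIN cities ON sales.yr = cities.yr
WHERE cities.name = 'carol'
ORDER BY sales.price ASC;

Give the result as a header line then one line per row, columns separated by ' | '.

After JOIN cities (6 rows):
sales.price | sales.yr | sales.dept | cities.kind | cities.amt | cities.name | cities.yr
9 | 7 | ops | blue | 3 | gina | 7
6 | 3 | eng | gray | 8 | frank | 3
6 | 90 | eng | gold | 6 | hank | 90
6 | 90 | eng | gray | 80 | alice | 90
4 | 4 | eng | gold | 9 | carol | 4
4 | 4 | eng | blue | 3 | alice | 4
After WHERE (1 rows):
sales.price | sales.yr | sales.dept | cities.kind | cities.amt | cities.name | cities.yr
4 | 4 | eng | gold | 9 | carol | 4
After SELECT (1 rows):
sales.dept | sales.price
eng | 4
After ORDER BY (1 rows):
sales.dept | sales.price
eng | 4

== RESULT ==
sales.dept | sales.price
eng | 4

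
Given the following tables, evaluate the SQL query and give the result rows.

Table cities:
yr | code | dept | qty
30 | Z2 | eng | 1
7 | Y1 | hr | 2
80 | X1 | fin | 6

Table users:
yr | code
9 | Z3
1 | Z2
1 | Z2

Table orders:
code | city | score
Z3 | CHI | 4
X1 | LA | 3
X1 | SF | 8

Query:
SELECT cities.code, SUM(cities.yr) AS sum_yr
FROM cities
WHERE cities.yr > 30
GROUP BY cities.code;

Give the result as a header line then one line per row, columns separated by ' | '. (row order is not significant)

After WHERE (1 rows):
cities.yr | cities.code | cities.dept | cities.qty
80 | X1 | fin | 6
After GROUP BY (1 rows):
cities.code | sum_yr
X1 | 80

== RESULT ==
cities.code | sum_yr
X1 | 80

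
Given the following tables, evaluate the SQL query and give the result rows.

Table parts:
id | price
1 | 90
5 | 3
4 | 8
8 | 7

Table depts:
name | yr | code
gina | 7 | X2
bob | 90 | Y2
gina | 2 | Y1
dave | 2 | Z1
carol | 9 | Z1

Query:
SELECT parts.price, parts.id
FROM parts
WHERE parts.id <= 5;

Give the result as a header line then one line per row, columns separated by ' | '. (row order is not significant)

== RESULT ==
parts.price | parts.id
90 | 1
3 | 5
8 | 4

Derivation:
After WHERE (3 rows):
parts.id | parts.price
1 | 90
5 | 3
4 | 8
After SELECT (3 rows):
parts.price | parts.id
90 | 1
3 | 5
8 | 4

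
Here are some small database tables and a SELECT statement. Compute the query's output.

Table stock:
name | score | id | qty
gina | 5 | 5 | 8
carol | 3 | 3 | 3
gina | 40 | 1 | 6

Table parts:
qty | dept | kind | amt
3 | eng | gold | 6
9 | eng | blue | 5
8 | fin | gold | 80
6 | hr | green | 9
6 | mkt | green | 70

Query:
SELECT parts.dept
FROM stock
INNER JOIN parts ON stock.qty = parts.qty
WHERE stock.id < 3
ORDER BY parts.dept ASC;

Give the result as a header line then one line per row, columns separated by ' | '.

After JOIN parts (4 rows):
stock.name | stock.score | stock.id | stock.qty | parts.qty | parts.dept | parts.kind | parts.amt
gina | 5 | 5 | 8 | 8 | fin | gold | 80
carol | 3 | 3 | 3 | 3 | eng | gold | 6
gina | 40 | 1 | 6 | 6 | hr | green | 9
gina | 40 | 1 | 6 | 6 | mkt | green | 70
After WHERE (2 rows):
stock.name | stock.score | stock.id | stock.qty | parts.qty | parts.dept | parts.kind | parts.amt
gina | 40 | 1 | 6 | 6 | hr | green | 9
gina | 40 | 1 | 6 | 6 | mkt | green | 70
After SELECT (2 rows):
parts.dept
hr
mkt
After ORDER BY (2 rows):
parts.dept
hr
mkt

== RESULT ==
parts.dept
hr
mkt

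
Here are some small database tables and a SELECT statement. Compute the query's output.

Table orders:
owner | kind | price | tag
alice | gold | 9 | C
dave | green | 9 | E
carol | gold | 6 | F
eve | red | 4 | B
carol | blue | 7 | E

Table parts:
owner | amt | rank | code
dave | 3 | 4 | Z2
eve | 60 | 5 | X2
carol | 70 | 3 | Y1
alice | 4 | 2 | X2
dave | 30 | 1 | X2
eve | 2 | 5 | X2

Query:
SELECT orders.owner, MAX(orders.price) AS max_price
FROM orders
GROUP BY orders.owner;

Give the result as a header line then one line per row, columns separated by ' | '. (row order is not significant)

After GROUP BY (4 rows):
orders.owner | max_price
alice | 9
dave | 9
carol | 7
eve | 4

== RESULT ==
orders.owner | max_price
alice | 9
dave | 9
carol | 7
eve | 4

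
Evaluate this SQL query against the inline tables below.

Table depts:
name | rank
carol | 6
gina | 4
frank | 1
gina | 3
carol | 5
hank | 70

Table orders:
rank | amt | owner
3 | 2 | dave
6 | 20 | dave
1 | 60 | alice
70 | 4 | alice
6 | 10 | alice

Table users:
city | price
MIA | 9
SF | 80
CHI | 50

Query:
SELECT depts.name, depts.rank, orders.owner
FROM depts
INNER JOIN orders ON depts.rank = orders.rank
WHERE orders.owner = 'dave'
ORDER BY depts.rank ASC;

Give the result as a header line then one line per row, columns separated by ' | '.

== RESULT ==
depts.name | depts.rank | orders.owner
gina | 3 | dave
carol | 6 | dave

Derivation:
After JOIN orders (5 rows):
depts.name | depts.rank | orders.rank | orders.amt | orders.owner
carol | 6 | 6 | 20 | dave
carol | 6 | 6 | 10 | alice
frank | 1 | 1 | 60 | alice
gina | 3 | 3 | 2 | dave
hank | 70 | 70 | 4 | alice
After WHERE (2 rows):
depts.name | depts.rank | orders.rank | orders.amt | orders.owner
carol | 6 | 6 | 20 | dave
gina | 3 | 3 | 2 | dave
After SELECT (2 rows):
depts.name | depts.rank | orders.owner
carol | 6 | dave
gina | 3 | dave
After ORDER BY (2 rows):
depts.name | depts.rank | orders.owner
gina | 3 | dave
carol | 6 | dave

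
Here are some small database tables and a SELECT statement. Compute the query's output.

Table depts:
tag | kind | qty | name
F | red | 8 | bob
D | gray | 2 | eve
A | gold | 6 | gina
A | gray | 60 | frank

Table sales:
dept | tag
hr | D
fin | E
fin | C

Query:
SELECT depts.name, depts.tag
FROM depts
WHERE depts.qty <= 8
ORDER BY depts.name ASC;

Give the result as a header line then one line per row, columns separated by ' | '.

After WHERE (3 rows):
depts.tag | depts.kind | depts.qty | depts.name
F | red | 8 | bob
D | gray | 2 | eve
A | gold | 6 | gina
After SELECT (3 rows):
depts.name | depts.tag
bob | F
eve | D
gina | A
After ORDER BY (3 rows):
depts.name | depts.tag
bob | F
eve | D
gina | A

== RESULT ==
depts.name | depts.tag
bob | F
eve | D
gina | A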